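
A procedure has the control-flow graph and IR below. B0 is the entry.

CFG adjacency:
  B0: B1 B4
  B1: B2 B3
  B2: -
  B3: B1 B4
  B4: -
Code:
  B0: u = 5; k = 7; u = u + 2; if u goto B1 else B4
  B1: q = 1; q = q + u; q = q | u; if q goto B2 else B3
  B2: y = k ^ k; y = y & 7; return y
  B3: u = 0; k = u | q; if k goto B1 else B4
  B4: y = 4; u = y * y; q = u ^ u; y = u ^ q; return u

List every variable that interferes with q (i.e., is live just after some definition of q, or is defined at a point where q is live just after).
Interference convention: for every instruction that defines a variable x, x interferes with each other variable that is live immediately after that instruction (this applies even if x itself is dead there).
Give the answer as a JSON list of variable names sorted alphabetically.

def/use:
  B0: {k,u} / ∅
  B1: {q} / {u}
  B2: {y} / {k}
  B3: {k,u} / {q}
  B4: {q,u,y} / ∅

Backward fixpoint:
  B0: in=∅ out={k,u}
  B1: in={k,u} out={k,q}
  B2: in={k} out=∅
  B3: in={q} out={k,u}
  B4: in=∅ out=∅

Interfere edges:
  k: {q,u}
  q: {k,u}
  u: {k,q,y}
  y: {u}

N(q) = ["k", "u"]

Answer: ["k", "u"]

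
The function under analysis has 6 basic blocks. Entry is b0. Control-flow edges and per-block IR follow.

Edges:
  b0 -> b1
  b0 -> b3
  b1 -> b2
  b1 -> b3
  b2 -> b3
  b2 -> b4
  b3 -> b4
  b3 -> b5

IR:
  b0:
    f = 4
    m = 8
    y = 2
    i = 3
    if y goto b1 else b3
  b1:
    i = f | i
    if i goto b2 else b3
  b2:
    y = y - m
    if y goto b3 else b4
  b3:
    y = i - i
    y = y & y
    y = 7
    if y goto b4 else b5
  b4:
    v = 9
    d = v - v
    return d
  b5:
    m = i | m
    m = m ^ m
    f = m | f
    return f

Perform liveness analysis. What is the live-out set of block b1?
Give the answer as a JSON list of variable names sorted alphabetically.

def/use:
  b0: {f,i,m,y} / ∅
  b1: {i} / {f,i}
  b2: {y} / {m,y}
  b3: {y} / {i}
  b4: {d,v} / ∅
  b5: {f,m} / {f,i,m}

Liveness:
  live b0: ∅→{f,i,m,y}
  live b1: {f,i,m,y}→{f,i,m,y}
  live b2: {f,i,m,y}→{f,i,m}
  live b3: {f,i,m}→{f,i,m}
  live b4: ∅→∅
  live b5: {f,i,m}→∅

live-out(b1) = ["f", "i", "m", "y"]

Answer: ["f", "i", "m", "y"]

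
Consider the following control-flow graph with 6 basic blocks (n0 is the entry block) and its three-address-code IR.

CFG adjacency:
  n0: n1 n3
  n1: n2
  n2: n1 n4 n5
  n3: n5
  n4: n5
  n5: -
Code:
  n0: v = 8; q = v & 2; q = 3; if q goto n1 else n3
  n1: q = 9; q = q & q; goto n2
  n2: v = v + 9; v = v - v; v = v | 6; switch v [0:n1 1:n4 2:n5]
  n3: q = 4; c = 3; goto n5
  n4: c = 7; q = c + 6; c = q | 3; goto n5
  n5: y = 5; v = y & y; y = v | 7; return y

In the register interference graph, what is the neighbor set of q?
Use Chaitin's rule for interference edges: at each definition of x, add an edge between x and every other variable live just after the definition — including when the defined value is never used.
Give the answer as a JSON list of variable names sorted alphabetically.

Answer: ["v"]

Derivation:
Block summaries:
  n0: {q,v} / ∅
  n1: {q} / ∅
  n2: {v} / {v}
  n3: {c,q} / ∅
  n4: {c,q} / ∅
  n5: {v,y} / ∅

Live sets:
  n0: in=∅ out={v}
  n1: in={v} out={v}
  n2: in={v} out={v}
  n3: in=∅ out=∅
  n4: in=∅ out=∅
  n5: in=∅ out=∅

Interfere edges:
  c↔∅
  q↔{v}
  v↔{q}
  y↔∅

N(q) = ["v"]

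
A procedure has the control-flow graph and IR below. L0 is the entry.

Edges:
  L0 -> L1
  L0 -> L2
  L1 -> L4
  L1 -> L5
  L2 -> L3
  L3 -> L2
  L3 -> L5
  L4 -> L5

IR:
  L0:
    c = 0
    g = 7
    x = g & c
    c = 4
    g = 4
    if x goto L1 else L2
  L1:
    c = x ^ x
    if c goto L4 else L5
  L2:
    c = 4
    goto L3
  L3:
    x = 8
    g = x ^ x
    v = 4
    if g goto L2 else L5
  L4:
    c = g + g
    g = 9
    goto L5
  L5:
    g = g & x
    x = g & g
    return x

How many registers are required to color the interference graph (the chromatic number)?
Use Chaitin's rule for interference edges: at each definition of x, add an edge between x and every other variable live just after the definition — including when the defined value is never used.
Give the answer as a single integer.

def/use:
  L0 def {c,g,x} use ∅
  L1 def {c} use {x}
  L2 def {c} use ∅
  L3 def {g,v,x} use ∅
  L4 def {c,g} use {g}
  L5 def {g,x} use {g,x}

Backward fixpoint:
  L0 li=∅ lo={g,x}
  L1 li={g,x} lo={g,x}
  L2 li=∅ lo=∅
  L3 li=∅ lo={g,x}
  L4 li={g,x} lo={g,x}
  L5 li={g,x} lo=∅

Interference:
  c: {g,x}
  g: {c,v,x}
  v: {g,x}
  x: {c,g,v}

Registers:
  clique {c,g,x} ⇒ need ≥ 3
  assign c→r2 g→r0 v→r2 x→r1 — no edge inside a register ⇒ χ ≤ 3
  χ = 3

Answer: 3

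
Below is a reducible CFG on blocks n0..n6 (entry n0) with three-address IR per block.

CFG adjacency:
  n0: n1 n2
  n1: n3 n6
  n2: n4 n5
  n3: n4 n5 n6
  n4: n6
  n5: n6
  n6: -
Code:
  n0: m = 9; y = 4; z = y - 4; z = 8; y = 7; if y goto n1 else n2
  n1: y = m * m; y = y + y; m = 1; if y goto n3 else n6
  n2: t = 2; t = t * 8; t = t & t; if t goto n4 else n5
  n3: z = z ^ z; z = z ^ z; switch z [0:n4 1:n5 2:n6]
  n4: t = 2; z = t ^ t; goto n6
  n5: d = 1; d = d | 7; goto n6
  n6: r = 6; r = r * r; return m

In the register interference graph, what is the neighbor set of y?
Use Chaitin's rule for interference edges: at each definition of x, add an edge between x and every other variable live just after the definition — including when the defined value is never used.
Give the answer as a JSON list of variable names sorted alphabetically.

Answer: ["m", "z"]

Working:
def/use:
  n0 def {m,y,z} use ∅
  n1 def {m,y} use {m}
  n2 def {t} use ∅
  n3 def {z} use {z}
  n4 def {t,z} use ∅
  n5 def {d} use ∅
  n6 def {r} use {m}

Liveness:
  live n0: ∅→{m,z}
  live n1: {m,z}→{m,z}
  live n2: {m}→{m}
  live n3: {m,z}→{m}
  live n4: {m}→{m}
  live n5: {m}→{m}
  live n6: {m}→∅

Conflict graph:
  d↔{m}
  m↔{d,r,t,y,z}
  r↔{m}
  t↔{m}
  y↔{m,z}
  z↔{m,y}

N(y) = ["m", "z"]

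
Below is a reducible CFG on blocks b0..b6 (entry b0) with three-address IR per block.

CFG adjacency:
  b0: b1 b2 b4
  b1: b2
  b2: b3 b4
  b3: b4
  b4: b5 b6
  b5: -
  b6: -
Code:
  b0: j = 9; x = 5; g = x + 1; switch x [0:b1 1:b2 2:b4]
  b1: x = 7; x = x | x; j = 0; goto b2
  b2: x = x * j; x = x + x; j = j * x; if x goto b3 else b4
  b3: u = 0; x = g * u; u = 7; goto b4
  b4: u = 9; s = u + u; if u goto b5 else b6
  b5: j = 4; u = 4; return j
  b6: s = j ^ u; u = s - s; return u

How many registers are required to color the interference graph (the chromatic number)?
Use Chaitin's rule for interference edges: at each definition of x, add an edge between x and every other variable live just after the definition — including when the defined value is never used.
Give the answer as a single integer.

Answer: 3

Analysis:
def/use:
  b0: def={g,j,x} ue=∅
  b1: def={j,x} ue=∅
  b2: def={j,x} ue={j,x}
  b3: def={u,x} ue={g}
  b4: def={s,u} ue=∅
  b5: def={j,u} ue=∅
  b6: def={s,u} ue={j,u}

Liveness:
  live b0: ∅→{g,j,x}
  live b1: {g}→{g,j,x}
  live b2: {g,j,x}→{g,j}
  live b3: {g,j}→{j}
  live b4: {j}→{j,u}
  live b5: ∅→∅
  live b6: {j,u}→∅

Interfere edges:
  g — {j,u,x}
  j — {g,s,u,x}
  s — {j,u}
  u — {g,j,s}
  x — {g,j}

Chromatic number:
  clique {g,j,u} ⇒ need ≥ 3
  assign g→r1 j→r0 s→r1 u→r2 x→r2 — no edge inside a register ⇒ χ ≤ 3
  χ = 3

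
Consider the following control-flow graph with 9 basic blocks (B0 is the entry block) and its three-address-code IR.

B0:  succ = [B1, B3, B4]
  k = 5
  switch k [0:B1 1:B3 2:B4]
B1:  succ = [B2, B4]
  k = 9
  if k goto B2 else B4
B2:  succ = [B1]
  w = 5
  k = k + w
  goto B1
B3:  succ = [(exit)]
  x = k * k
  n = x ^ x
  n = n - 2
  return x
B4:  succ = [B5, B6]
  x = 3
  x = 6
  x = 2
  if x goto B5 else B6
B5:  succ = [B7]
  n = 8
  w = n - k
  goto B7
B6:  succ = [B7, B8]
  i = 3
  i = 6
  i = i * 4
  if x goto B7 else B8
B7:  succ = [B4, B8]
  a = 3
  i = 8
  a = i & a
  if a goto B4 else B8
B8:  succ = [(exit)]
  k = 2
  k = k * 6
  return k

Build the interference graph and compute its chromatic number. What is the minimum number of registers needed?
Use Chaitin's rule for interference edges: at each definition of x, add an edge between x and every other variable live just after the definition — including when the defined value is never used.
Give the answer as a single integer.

Per-block:
  B0 def {k} use ∅
  B1 def {k} use ∅
  B2 def {k,w} use {k}
  B3 def {n,x} use {k}
  B4 def {x} use ∅
  B5 def {n,w} use {k}
  B6 def {i} use {x}
  B7 def {a,i} use ∅
  B8 def {k} use ∅

Liveness:
  live B0: ∅→{k}
  live B1: ∅→{k}
  live B2: {k}→∅
  live B3: {k}→∅
  live B4: {k}→{k,x}
  live B5: {k}→{k}
  live B6: {k,x}→{k}
  live B7: {k}→{k}
  live B8: ∅→∅

Conflict graph:
  a — {i,k}
  i — {a,k,x}
  k — {a,i,n,w,x}
  n — {k,x}
  w — {k}
  x — {i,k,n}

Colouring:
  {a,i,k} pairwise interfere (3-clique) ⇒ χ ≥ 3
  3-colouring: R0={k}  R1={i,n,w}  R2={a,x}
  χ = 3

Answer: 3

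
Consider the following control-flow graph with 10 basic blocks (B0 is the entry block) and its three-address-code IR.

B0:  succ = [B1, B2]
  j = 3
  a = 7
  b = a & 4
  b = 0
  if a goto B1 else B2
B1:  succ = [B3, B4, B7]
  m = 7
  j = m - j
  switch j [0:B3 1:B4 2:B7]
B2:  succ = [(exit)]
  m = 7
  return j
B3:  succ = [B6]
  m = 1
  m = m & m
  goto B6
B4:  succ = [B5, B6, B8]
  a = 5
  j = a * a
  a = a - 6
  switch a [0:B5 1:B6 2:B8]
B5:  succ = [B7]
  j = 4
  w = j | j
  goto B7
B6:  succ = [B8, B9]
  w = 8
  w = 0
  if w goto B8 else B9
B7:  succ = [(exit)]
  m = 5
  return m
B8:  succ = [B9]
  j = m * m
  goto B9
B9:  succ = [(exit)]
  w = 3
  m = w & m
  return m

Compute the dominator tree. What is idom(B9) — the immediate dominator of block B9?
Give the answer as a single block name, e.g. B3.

idom tree: B1←B0 B2←B0 B3←B1 B4←B1 B5←B4 B6←B1 B7←B1 B8←B1 B9←B1
Dom at joins:
  B6: preds {B3,B4}: {B0,B1,B3} ∩ {B0,B1,B4} = {B0,B1}; idom=B1
  B7: preds {B1,B5}: {B0,B1} ∩ {B0,B1,B4,B5} = {B0,B1}; idom=B1
  B8: preds {B4,B6}: {B0,B1,B4} ∩ {B0,B1,B6} = {B0,B1}; idom=B1
  B9: preds {B6,B8}: {B0,B1,B6} ∩ {B0,B1,B8} = {B0,B1}; idom=B1

idom(B9) = B1

Answer: B1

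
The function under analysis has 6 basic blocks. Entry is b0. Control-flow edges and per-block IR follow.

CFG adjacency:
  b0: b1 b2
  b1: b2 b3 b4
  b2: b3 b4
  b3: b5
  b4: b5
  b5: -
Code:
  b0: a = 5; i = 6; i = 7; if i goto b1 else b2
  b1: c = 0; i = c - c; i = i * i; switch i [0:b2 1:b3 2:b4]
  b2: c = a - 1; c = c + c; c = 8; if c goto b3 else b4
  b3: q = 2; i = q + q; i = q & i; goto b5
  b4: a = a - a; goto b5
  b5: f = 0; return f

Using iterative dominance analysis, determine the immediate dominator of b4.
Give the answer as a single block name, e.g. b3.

Answer: b0

Derivation:
idom tree: b1←b0 b2←b0 b3←b0 b4←b0 b5←b0
Dom at joins:
  b2: preds {b0,b1}: {b0} ∩ {b0,b1} = {b0}; idom=b0
  b3: preds {b1,b2}: {b0,b1} ∩ {b0,b2} = {b0}; idom=b0
  b4: preds {b1,b2}: {b0,b1} ∩ {b0,b2} = {b0}; idom=b0
  b5: preds {b3,b4}: {b0,b3} ∩ {b0,b4} = {b0}; idom=b0

idom(b4) = b0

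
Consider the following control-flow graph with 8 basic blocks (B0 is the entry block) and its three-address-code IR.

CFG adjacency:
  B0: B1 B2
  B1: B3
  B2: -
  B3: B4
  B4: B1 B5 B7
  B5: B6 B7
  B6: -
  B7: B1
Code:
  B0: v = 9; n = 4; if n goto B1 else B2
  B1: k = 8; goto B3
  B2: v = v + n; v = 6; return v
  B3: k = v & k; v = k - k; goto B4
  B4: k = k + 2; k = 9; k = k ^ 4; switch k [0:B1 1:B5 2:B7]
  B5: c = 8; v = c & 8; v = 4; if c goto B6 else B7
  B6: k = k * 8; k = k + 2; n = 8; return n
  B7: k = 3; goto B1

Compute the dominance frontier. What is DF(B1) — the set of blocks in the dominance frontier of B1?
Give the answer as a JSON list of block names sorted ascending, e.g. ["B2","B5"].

idom tree: B1←B0 B2←B0 B3←B1 B4←B3 B5←B4 B6←B5 B7←B4
Join-block Dom:
  B1: preds {B0,B4,B7}: {B0} ∩ {B0,B1,B3,B4} ∩ {B0,B1,B3,B4,B7} = {B0}; idom=B0
  B7: preds {B4,B5}: {B0,B1,B3,B4} ∩ {B0,B1,B3,B4,B5} = {B0,B1,B3,B4}; idom=B4

Frontier:
  join B1 pred B0: · stop@B0
  join B1 pred B4: B4→B3→B1 stop@B0
  join B1 pred B7: B7→B4→B3→B1 stop@B0
  join B7 pred B4: · stop@B4
  join B7 pred B5: B5 stop@B4
  DF(B0)=∅
  DF(B1)={B1}
  DF(B2)=∅
  DF(B3)={B1}
  DF(B4)={B1}
  DF(B5)={B7}
  DF(B6)=∅
  DF(B7)={B1}

DF(B1) = ["B1"]

Answer: ["B1"]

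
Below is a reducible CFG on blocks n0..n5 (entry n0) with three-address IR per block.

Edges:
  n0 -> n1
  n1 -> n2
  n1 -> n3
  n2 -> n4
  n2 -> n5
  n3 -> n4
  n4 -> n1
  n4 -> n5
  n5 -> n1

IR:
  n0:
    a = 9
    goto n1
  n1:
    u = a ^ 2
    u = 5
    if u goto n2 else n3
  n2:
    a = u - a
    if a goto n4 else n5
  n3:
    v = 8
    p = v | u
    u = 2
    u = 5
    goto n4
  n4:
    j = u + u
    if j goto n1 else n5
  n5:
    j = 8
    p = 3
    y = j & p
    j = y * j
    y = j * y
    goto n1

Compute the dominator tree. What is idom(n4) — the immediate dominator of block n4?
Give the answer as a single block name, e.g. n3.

idom tree: n1←n0 n2←n1 n3←n1 n4←n1 n5←n1
Join-block Dom:
  n1: preds {n0,n4,n5}: {n0} ∩ {n0,n1,n4} ∩ {n0,n1,n5} = {n0}; idom=n0
  n4: preds {n2,n3}: {n0,n1,n2} ∩ {n0,n1,n3} = {n0,n1}; idom=n1
  n5: preds {n2,n4}: {n0,n1,n2} ∩ {n0,n1,n4} = {n0,n1}; idom=n1

idom(n4) = n1

Answer: n1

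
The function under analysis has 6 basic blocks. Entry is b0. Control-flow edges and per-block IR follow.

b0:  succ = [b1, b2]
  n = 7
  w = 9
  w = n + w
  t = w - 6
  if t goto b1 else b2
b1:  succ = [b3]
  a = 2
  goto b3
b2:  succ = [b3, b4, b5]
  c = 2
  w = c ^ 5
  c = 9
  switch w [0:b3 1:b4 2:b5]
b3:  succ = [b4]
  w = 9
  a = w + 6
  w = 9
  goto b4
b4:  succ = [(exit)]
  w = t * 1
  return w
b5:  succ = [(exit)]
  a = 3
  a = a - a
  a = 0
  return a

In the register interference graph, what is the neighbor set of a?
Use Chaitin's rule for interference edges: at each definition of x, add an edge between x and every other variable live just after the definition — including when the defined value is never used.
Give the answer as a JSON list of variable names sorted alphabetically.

def/use:
  b0: def={n,t,w} ue=∅
  b1: def={a} ue=∅
  b2: def={c,w} ue=∅
  b3: def={a,w} ue=∅
  b4: def={w} ue={t}
  b5: def={a} ue=∅

Liveness:
  live b0: ∅→{t}
  live b1: {t}→{t}
  live b2: {t}→{t}
  live b3: {t}→{t}
  live b4: {t}→∅
  live b5: ∅→∅

Conflict graph:
  a: {t}
  c: {t,w}
  n: {w}
  t: {a,c,w}
  w: {c,n,t}

N(a) = ["t"]

Answer: ["t"]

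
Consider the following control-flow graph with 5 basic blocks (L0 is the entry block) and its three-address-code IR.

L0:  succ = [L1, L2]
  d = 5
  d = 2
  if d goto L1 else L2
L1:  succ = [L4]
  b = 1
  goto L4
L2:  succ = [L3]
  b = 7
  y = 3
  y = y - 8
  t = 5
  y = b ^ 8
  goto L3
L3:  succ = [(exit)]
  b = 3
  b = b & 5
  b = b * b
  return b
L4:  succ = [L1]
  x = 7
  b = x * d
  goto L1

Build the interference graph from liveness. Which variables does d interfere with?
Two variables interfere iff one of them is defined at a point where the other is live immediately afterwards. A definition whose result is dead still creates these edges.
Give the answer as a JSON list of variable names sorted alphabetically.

def/use:
  L0 def {d} use ∅
  L1 def {b} use ∅
  L2 def {b,t,y} use ∅
  L3 def {b} use ∅
  L4 def {b,x} use {d}

Liveness:
  L0 li=∅ lo={d}
  L1 li={d} lo={d}
  L2 li=∅ lo=∅
  L3 li=∅ lo=∅
  L4 li={d} lo={d}

Interference:
  b: {d,t,y}
  d: {b,x}
  t: {b}
  x: {d}
  y: {b}

N(d) = ["b", "x"]

Answer: ["b", "x"]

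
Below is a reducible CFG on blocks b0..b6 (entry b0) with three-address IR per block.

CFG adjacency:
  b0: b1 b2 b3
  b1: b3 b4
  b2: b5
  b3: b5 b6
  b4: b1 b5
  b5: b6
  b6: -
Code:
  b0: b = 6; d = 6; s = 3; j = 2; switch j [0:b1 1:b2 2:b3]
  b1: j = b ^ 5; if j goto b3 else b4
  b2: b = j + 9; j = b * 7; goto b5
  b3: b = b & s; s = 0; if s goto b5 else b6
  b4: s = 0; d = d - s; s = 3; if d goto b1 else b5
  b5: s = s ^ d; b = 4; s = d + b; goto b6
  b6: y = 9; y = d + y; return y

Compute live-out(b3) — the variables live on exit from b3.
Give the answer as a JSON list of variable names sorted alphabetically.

def/use:
  b0: def={b,d,j,s} ue=∅
  b1: def={j} ue={b}
  b2: def={b,j} ue={j}
  b3: def={b,s} ue={b,s}
  b4: def={d,s} ue={d}
  b5: def={b,s} ue={d,s}
  b6: def={y} ue={d}

Live sets:
  b0: in=∅ out={b,d,j,s}
  b1: in={b,d,s} out={b,d,s}
  b2: in={d,j,s} out={d,s}
  b3: in={b,d,s} out={d,s}
  b4: in={b,d} out={b,d,s}
  b5: in={d,s} out={d}
  b6: in={d} out=∅

live-out(b3) = ["d", "s"]

Answer: ["d", "s"]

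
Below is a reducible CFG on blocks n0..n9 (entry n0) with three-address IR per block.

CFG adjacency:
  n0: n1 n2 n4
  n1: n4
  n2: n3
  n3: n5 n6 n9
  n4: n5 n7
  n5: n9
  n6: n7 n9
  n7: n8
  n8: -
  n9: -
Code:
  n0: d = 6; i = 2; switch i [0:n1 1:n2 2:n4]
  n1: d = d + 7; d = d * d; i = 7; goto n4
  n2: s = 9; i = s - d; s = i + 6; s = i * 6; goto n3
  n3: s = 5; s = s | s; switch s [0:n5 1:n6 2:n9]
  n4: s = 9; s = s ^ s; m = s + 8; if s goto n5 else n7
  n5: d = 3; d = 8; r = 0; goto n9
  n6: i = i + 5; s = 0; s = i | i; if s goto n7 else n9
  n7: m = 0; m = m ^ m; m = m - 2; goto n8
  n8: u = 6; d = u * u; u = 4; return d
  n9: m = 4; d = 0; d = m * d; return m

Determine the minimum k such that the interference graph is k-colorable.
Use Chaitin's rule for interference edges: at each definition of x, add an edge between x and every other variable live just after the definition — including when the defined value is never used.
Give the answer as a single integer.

Per-block:
  n0 def {d,i} use ∅
  n1 def {d,i} use {d}
  n2 def {i,s} use {d}
  n3 def {s} use ∅
  n4 def {m,s} use ∅
  n5 def {d,r} use ∅
  n6 def {i,s} use {i}
  n7 def {m} use ∅
  n8 def {d,u} use ∅
  n9 def {d,m} use ∅

Live sets:
  live n0: ∅→{d}
  live n1: {d}→∅
  live n2: {d}→{i}
  live n3: {i}→{i}
  live n4: ∅→∅
  live n5: ∅→∅
  live n6: {i}→∅
  live n7: ∅→∅
  live n8: ∅→∅
  live n9: ∅→∅

Conflict graph:
  d↔{i,m,s,u}
  i↔{d,s}
  m↔{d,s}
  r↔∅
  s↔{d,i,m}
  u↔{d}

Registers:
  clique {d,i,s} ⇒ need ≥ 3
  assign d→c0 i→c2 m→c2 r→c0 s→c1 u→c1 — no edge inside a register ⇒ χ ≤ 3
  χ = 3

Answer: 3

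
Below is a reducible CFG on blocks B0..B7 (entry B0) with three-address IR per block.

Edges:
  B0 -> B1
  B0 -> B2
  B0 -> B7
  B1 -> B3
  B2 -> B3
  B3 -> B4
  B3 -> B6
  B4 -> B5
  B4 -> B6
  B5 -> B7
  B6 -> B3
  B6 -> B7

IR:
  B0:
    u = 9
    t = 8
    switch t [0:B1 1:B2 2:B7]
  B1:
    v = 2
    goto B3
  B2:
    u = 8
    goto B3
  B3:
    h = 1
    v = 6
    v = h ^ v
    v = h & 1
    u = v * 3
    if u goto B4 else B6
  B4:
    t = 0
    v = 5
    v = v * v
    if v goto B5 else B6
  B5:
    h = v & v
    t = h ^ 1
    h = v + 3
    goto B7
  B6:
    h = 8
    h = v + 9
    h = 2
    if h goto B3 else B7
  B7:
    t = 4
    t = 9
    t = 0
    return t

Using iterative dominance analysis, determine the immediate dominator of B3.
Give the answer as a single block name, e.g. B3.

Answer: B0

Derivation:
idom tree: B1←B0 B2←B0 B3←B0 B4←B3 B5←B4 B6←B3 B7←B0
Dom at joins:
  B3: preds {B1,B2,B6}: {B0,B1} ∩ {B0,B2} ∩ {B0,B3,B6} = {B0}; idom=B0
  B6: preds {B3,B4}: {B0,B3} ∩ {B0,B3,B4} = {B0,B3}; idom=B3
  B7: preds {B0,B5,B6}: {B0} ∩ {B0,B3,B4,B5} ∩ {B0,B3,B6} = {B0}; idom=B0

idom(B3) = B0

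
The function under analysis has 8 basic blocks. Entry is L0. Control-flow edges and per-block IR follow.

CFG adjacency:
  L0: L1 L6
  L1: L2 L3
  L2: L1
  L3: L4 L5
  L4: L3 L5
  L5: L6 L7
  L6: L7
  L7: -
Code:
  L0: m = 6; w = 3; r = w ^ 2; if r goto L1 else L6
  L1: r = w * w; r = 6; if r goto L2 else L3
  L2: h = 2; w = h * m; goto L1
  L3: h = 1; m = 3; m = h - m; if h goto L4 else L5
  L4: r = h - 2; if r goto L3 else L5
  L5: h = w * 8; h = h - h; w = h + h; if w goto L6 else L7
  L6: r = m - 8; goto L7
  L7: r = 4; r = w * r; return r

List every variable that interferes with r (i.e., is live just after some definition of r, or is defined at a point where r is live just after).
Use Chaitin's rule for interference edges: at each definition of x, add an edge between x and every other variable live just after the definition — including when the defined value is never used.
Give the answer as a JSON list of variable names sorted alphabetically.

Answer: ["m", "w"]

Analysis:
Per-block:
  L0: def={m,r,w} ue=∅
  L1: def={r} ue={w}
  L2: def={h,w} ue={m}
  L3: def={h,m} ue=∅
  L4: def={r} ue={h}
  L5: def={h,w} ue={w}
  L6: def={r} ue={m}
  L7: def={r} ue={w}

Backward fixpoint:
  live L0: ∅→{m,w}
  live L1: {m,w}→{m,w}
  live L2: {m}→{m,w}
  live L3: {w}→{h,m,w}
  live L4: {h,m,w}→{m,w}
  live L5: {m,w}→{m,w}
  live L6: {m,w}→{w}
  live L7: {w}→∅

Conflict graph:
  h — {m,w}
  m — {h,r,w}
  r — {m,w}
  w — {h,m,r}

N(r) = ["m", "w"]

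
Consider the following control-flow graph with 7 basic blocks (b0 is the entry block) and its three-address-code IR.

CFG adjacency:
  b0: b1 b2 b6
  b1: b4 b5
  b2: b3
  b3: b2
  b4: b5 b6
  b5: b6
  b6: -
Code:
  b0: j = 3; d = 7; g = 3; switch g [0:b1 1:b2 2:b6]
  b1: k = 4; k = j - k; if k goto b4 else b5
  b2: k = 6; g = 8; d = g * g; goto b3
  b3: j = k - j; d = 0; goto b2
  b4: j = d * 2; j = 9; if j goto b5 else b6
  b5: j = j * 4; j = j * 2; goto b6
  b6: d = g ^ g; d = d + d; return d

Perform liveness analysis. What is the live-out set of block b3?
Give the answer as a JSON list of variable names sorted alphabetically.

Answer: ["j"]

Analysis:
Block summaries:
  b0 def {d,g,j} use ∅
  b1 def {k} use {j}
  b2 def {d,g,k} use ∅
  b3 def {d,j} use {j,k}
  b4 def {j} use {d}
  b5 def {j} use {j}
  b6 def {d} use {g}

Backward fixpoint:
  b0 li=∅ lo={d,g,j}
  b1 li={d,g,j} lo={d,g,j}
  b2 li={j} lo={j,k}
  b3 li={j,k} lo={j}
  b4 li={d,g} lo={g,j}
  b5 li={g,j} lo={g}
  b6 li={g} lo=∅

live-out(b3) = ["j"]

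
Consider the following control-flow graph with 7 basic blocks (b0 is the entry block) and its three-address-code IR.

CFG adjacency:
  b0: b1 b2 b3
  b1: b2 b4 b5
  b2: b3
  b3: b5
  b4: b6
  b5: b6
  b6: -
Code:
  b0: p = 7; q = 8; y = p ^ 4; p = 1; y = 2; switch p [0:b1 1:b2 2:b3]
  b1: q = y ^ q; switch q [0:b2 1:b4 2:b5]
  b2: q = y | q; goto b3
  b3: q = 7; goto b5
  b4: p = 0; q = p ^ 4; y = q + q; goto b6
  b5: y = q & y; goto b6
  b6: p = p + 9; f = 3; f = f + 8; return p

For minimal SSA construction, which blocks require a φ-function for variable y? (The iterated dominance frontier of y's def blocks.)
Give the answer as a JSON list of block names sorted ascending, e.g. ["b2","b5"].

Answer: ["b6"]

Derivation:
idom tree: b1←b0 b2←b0 b3←b0 b4←b1 b5←b0 b6←b0
Join-block Dom:
  b2: preds {b0,b1}: {b0} ∩ {b0,b1} = {b0}; idom=b0
  b3: preds {b0,b2}: {b0} ∩ {b0,b2} = {b0}; idom=b0
  b5: preds {b1,b3}: {b0,b1} ∩ {b0,b3} = {b0}; idom=b0
  b6: preds {b4,b5}: {b0,b1,b4} ∩ {b0,b5} = {b0}; idom=b0

Frontier:
  b2←b0: walk · to b0
  b2←b1: walk b1 to b0
  b3←b0: walk · to b0
  b3←b2: walk b2 to b0
  b5←b1: walk b1 to b0
  b5←b3: walk b3 to b0
  b6←b4: walk b4→b1 to b0
  b6←b5: walk b5 to b0
  DF(b0)=∅
  DF(b1)={b2,b5,b6}
  DF(b2)={b3}
  DF(b3)={b5}
  DF(b4)={b6}
  DF(b5)={b6}
  DF(b6)=∅

φ for y: defs {b0,b4,b5}
  DF⁺ = {b6}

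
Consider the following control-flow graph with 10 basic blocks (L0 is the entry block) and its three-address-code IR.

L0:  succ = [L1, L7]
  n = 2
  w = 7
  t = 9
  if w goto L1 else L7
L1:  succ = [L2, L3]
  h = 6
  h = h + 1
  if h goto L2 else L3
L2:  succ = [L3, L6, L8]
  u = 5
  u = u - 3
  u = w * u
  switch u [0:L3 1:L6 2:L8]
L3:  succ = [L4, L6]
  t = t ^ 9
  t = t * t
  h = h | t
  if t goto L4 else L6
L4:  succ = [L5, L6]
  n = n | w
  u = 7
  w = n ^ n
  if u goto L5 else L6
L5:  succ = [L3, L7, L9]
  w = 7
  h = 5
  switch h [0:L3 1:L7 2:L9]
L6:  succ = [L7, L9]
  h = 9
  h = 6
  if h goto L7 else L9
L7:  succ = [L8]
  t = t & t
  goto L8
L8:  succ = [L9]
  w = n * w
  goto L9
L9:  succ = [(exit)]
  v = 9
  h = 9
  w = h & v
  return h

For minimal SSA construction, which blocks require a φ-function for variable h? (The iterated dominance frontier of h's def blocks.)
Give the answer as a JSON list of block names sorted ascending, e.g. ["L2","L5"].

Answer: ["L3", "L6", "L7", "L8", "L9"]

Derivation:
idom tree: L1←L0 L2←L1 L3←L1 L4←L3 L5←L4 L6←L1 L7←L0 L8←L0 L9←L0
Join-block Dom:
  L3: preds {L1,L2,L5}: {L0,L1} ∩ {L0,L1,L2} ∩ {L0,L1,L3,L4,L5} = {L0,L1}; idom=L1
  L6: preds {L2,L3,L4}: {L0,L1,L2} ∩ {L0,L1,L3} ∩ {L0,L1,L3,L4} = {L0,L1}; idom=L1
  L7: preds {L0,L5,L6}: {L0} ∩ {L0,L1,L3,L4,L5} ∩ {L0,L1,L6} = {L0}; idom=L0
  L8: preds {L2,L7}: {L0,L1,L2} ∩ {L0,L7} = {L0}; idom=L0
  L9: preds {L5,L6,L8}: {L0,L1,L3,L4,L5} ∩ {L0,L1,L6} ∩ {L0,L8} = {L0}; idom=L0

Frontier:
  join L3 pred L1: · stop@L1
  join L3 pred L2: L2 stop@L1
  join L3 pred L5: L5→L4→L3 stop@L1
  join L6 pred L2: L2 stop@L1
  join L6 pred L3: L3 stop@L1
  join L6 pred L4: L4→L3 stop@L1
  join L7 pred L0: · stop@L0
  join L7 pred L5: L5→L4→L3→L1 stop@L0
  join L7 pred L6: L6→L1 stop@L0
  join L8 pred L2: L2→L1 stop@L0
  join L8 pred L7: L7 stop@L0
  join L9 pred L5: L5→L4→L3→L1 stop@L0
  join L9 pred L6: L6→L1 stop@L0
  join L9 pred L8: L8 stop@L0
  L0 → ∅
  L1 → {L7,L8,L9}
  L2 → {L3,L6,L8}
  L3 → {L3,L6,L7,L9}
  L4 → {L3,L6,L7,L9}
  L5 → {L3,L7,L9}
  L6 → {L7,L9}
  L7 → {L8}
  L8 → {L9}
  L9 → ∅

φ for h: defs {L1,L3,L5,L6,L9}
  DF⁺ = {L3,L6,L7,L8,L9}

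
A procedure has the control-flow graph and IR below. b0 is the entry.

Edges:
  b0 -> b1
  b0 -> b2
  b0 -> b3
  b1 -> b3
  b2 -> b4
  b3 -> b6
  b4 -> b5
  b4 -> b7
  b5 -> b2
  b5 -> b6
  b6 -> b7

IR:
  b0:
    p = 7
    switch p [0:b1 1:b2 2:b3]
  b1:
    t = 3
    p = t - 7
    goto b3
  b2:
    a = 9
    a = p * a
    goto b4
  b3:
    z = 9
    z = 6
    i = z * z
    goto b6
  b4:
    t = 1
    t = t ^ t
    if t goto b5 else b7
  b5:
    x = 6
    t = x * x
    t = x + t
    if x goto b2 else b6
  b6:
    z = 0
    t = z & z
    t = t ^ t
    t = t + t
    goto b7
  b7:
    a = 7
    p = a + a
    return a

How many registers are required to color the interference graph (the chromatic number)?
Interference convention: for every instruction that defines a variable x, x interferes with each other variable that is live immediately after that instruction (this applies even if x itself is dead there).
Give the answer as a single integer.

Answer: 3

Working:
Block summaries:
  b0 def {p} use ∅
  b1 def {p,t} use ∅
  b2 def {a} use {p}
  b3 def {i,z} use ∅
  b4 def {t} use ∅
  b5 def {t,x} use ∅
  b6 def {t,z} use ∅
  b7 def {a,p} use ∅

Live sets:
  live b0: ∅→{p}
  live b1: ∅→∅
  live b2: {p}→{p}
  live b3: ∅→∅
  live b4: {p}→{p}
  live b5: {p}→{p}
  live b6: ∅→∅
  live b7: ∅→∅

Interference:
  a — {p}
  i — ∅
  p — {a,t,x}
  t — {p,x}
  x — {p,t}
  z — ∅

Registers:
  lower bound: {p,t,x} mutually conflict ⇒ χ ≥ 3
  3-colouring: R0={i,p,z}  R1={a,t}  R2={x}
  χ = 3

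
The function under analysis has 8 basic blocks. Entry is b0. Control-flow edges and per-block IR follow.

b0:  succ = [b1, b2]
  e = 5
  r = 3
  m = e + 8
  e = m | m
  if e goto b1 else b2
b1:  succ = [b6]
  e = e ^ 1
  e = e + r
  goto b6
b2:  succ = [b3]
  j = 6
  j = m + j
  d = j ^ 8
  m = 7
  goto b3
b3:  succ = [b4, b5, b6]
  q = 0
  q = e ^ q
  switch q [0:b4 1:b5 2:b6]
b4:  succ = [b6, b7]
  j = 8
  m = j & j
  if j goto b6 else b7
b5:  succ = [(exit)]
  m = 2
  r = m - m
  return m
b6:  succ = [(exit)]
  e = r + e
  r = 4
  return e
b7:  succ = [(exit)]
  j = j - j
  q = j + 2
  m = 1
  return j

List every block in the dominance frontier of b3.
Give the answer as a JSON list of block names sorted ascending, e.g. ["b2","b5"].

idom tree: b1←b0 b2←b0 b3←b2 b4←b3 b5←b3 b6←b0 b7←b4
Dom at joins:
  b6: preds {b1,b3,b4}: {b0,b1} ∩ {b0,b2,b3} ∩ {b0,b2,b3,b4} = {b0}; idom=b0

DF walk-up:
  join b6 pred b1: b1 stop@b0
  join b6 pred b3: b3→b2 stop@b0
  join b6 pred b4: b4→b3→b2 stop@b0
  b0: DF=∅
  b1: DF={b6}
  b2: DF={b6}
  b3: DF={b6}
  b4: DF={b6}
  b5: DF=∅
  b6: DF=∅
  b7: DF=∅

DF(b3) = ["b6"]

Answer: ["b6"]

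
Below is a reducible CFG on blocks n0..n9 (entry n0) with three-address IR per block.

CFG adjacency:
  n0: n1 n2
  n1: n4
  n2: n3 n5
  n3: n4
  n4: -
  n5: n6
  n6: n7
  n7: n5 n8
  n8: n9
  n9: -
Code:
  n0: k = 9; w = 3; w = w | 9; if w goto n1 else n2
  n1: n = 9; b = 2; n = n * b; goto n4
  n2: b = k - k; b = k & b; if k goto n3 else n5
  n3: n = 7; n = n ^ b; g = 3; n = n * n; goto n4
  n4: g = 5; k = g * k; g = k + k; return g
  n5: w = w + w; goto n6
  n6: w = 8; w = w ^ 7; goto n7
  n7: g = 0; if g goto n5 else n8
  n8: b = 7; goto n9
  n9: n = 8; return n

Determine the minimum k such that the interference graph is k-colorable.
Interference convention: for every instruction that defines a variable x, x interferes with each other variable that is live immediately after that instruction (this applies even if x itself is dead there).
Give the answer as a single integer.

Per-block:
  n0: def={k,w} ue=∅
  n1: def={b,n} ue=∅
  n2: def={b} ue={k}
  n3: def={g,n} ue={b}
  n4: def={g,k} ue={k}
  n5: def={w} ue={w}
  n6: def={w} ue=∅
  n7: def={g} ue=∅
  n8: def={b} ue=∅
  n9: def={n} ue=∅

Backward fixpoint:
  n0 li=∅ lo={k,w}
  n1 li={k} lo={k}
  n2 li={k,w} lo={b,k,w}
  n3 li={b,k} lo={k}
  n4 li={k} lo=∅
  n5 li={w} lo=∅
  n6 li=∅ lo={w}
  n7 li={w} lo={w}
  n8 li=∅ lo=∅
  n9 li=∅ lo=∅

Conflict graph:
  b↔{k,n,w}
  g↔{k,n,w}
  k↔{b,g,n,w}
  n↔{b,g,k}
  w↔{b,g,k}

Registers:
  lower bound: {b,k,n} mutually conflict ⇒ χ ≥ 3
  3-colouring: R0={k}  R1={b,g}  R2={n,w}
  χ = 3

Answer: 3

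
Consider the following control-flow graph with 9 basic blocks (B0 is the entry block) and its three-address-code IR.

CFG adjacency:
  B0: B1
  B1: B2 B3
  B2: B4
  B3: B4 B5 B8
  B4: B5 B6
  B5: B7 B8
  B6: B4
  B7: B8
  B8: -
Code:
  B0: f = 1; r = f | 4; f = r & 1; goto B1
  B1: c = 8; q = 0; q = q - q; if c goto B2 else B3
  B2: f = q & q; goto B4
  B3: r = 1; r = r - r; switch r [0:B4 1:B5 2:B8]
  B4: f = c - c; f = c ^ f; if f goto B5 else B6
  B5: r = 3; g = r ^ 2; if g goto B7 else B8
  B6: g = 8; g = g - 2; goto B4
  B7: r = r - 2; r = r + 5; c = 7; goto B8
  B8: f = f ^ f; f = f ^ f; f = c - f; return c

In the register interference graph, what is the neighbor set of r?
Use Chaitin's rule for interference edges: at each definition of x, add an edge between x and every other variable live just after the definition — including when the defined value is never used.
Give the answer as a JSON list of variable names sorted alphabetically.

Answer: ["c", "f", "g"]

Derivation:
Block summaries:
  B0 def {f,r} use ∅
  B1 def {c,q} use ∅
  B2 def {f} use {q}
  B3 def {r} use ∅
  B4 def {f} use {c}
  B5 def {g,r} use ∅
  B6 def {g} use ∅
  B7 def {c,r} use {r}
  B8 def {f} use {c,f}

Backward fixpoint:
  B0: in=∅ out={f}
  B1: in={f} out={c,f,q}
  B2: in={c,q} out={c}
  B3: in={c,f} out={c,f}
  B4: in={c} out={c,f}
  B5: in={c,f} out={c,f,r}
  B6: in={c} out={c}
  B7: in={f,r} out={c,f}
  B8: in={c,f} out=∅

Interfere edges:
  c↔{f,g,q,r}
  f↔{c,g,q,r}
  g↔{c,f,r}
  q↔{c,f}
  r↔{c,f,g}

N(r) = ["c", "f", "g"]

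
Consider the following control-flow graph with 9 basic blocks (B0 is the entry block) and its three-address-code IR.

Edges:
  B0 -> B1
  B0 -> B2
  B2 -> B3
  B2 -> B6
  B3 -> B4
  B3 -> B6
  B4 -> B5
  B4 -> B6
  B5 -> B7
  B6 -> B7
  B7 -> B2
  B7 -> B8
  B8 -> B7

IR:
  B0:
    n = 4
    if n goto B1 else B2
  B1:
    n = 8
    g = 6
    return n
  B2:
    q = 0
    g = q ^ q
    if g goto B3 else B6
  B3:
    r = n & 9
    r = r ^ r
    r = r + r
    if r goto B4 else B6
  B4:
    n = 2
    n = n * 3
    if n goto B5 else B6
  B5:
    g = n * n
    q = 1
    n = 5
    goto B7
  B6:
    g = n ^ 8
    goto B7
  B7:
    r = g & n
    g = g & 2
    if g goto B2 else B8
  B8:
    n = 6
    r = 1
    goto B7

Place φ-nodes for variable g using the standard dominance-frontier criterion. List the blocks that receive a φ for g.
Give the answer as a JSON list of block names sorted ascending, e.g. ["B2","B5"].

Answer: ["B2", "B7"]

Working:
idom tree: B1←B0 B2←B0 B3←B2 B4←B3 B5←B4 B6←B2 B7←B2 B8←B7
Join-block Dom:
  B2: preds {B0,B7}: {B0} ∩ {B0,B2,B7} = {B0}; idom=B0
  B6: preds {B2,B3,B4}: {B0,B2} ∩ {B0,B2,B3} ∩ {B0,B2,B3,B4} = {B0,B2}; idom=B2
  B7: preds {B5,B6,B8}: {B0,B2,B3,B4,B5} ∩ {B0,B2,B6} ∩ {B0,B2,B7,B8} = {B0,B2}; idom=B2

DF walk-up:
  B2←B0: walk · to B0
  B2←B7: walk B7→B2 to B0
  B6←B2: walk · to B2
  B6←B3: walk B3 to B2
  B6←B4: walk B4→B3 to B2
  B7←B5: walk B5→B4→B3 to B2
  B7←B6: walk B6 to B2
  B7←B8: walk B8→B7 to B2
  B0 → ∅
  B1 → ∅
  B2 → {B2}
  B3 → {B6,B7}
  B4 → {B6,B7}
  B5 → {B7}
  B6 → {B7}
  B7 → {B2,B7}
  B8 → {B7}

φ for g: defs {B1,B2,B5,B6,B7}
  DF⁺ = {B2,B7}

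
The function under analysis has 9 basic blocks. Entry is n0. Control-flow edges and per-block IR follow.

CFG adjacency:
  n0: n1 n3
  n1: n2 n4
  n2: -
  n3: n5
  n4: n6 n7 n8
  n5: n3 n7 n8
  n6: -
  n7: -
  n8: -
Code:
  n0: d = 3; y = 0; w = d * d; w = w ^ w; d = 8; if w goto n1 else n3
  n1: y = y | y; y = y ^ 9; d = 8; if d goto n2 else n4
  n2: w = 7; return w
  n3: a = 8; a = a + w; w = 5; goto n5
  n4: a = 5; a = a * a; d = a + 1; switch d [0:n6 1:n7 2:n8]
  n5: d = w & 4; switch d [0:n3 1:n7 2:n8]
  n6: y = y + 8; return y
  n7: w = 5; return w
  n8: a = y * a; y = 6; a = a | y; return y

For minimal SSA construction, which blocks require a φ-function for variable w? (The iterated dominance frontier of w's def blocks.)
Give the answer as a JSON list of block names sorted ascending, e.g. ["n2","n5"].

Answer: ["n3", "n7", "n8"]

Analysis:
idom tree: n1←n0 n2←n1 n3←n0 n4←n1 n5←n3 n6←n4 n7←n0 n8←n0
Join-block Dom:
  n3: preds {n0,n5}: {n0} ∩ {n0,n3,n5} = {n0}; idom=n0
  n7: preds {n4,n5}: {n0,n1,n4} ∩ {n0,n3,n5} = {n0}; idom=n0
  n8: preds {n4,n5}: {n0,n1,n4} ∩ {n0,n3,n5} = {n0}; idom=n0

Frontier:
  join n3 pred n0: · stop@n0
  join n3 pred n5: n5→n3 stop@n0
  join n7 pred n4: n4→n1 stop@n0
  join n7 pred n5: n5→n3 stop@n0
  join n8 pred n4: n4→n1 stop@n0
  join n8 pred n5: n5→n3 stop@n0
  DF(n0)=∅
  DF(n1)={n7,n8}
  DF(n2)=∅
  DF(n3)={n3,n7,n8}
  DF(n4)={n7,n8}
  DF(n5)={n3,n7,n8}
  DF(n6)=∅
  DF(n7)=∅
  DF(n8)=∅

φ for w: defs {n0,n2,n3,n7}
  DF⁺ = {n3,n7,n8}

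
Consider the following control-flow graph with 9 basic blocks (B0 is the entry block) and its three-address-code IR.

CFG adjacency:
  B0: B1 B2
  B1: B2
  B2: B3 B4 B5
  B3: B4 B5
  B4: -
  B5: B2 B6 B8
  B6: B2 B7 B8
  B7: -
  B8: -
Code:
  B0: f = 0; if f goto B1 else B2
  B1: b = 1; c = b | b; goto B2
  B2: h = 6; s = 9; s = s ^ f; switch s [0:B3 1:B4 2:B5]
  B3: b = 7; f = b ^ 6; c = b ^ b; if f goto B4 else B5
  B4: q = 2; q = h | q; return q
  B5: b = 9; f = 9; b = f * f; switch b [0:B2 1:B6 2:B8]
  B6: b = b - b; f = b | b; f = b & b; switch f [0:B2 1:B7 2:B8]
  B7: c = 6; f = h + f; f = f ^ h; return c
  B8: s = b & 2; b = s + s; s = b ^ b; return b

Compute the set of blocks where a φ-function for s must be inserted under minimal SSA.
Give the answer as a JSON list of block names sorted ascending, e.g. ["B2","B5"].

idom tree: B1←B0 B2←B0 B3←B2 B4←B2 B5←B2 B6←B5 B7←B6 B8←B5
Dom∩ at merges:
  B2: preds {B0,B1,B5,B6}: {B0} ∩ {B0,B1} ∩ {B0,B2,B5} ∩ {B0,B2,B5,B6} = {B0}; idom=B0
  B4: preds {B2,B3}: {B0,B2} ∩ {B0,B2,B3} = {B0,B2}; idom=B2
  B5: preds {B2,B3}: {B0,B2} ∩ {B0,B2,B3} = {B0,B2}; idom=B2
  B8: preds {B5,B6}: {B0,B2,B5} ∩ {B0,B2,B5,B6} = {B0,B2,B5}; idom=B5

DF derivation:
  B2←B0: walk · to B0
  B2←B1: walk B1 to B0
  B2←B5: walk B5→B2 to B0
  B2←B6: walk B6→B5→B2 to B0
  B4←B2: walk · to B2
  B4←B3: walk B3 to B2
  B5←B2: walk · to B2
  B5←B3: walk B3 to B2
  B8←B5: walk · to B5
  B8←B6: walk B6 to B5
  B0: DF=∅
  B1: DF={B2}
  B2: DF={B2}
  B3: DF={B4,B5}
  B4: DF=∅
  B5: DF={B2}
  B6: DF={B2,B8}
  B7: DF=∅
  B8: DF=∅

φ for s: defs {B2,B8}
  DF⁺ = {B2}

Answer: ["B2"]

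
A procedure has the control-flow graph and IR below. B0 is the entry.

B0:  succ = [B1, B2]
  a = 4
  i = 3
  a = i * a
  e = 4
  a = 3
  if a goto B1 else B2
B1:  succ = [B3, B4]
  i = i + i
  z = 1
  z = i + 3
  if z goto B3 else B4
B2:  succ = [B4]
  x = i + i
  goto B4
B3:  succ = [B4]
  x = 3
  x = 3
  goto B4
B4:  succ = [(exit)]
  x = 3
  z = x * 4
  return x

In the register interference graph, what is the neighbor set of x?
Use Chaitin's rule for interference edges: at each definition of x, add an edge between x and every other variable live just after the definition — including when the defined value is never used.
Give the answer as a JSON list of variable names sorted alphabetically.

Per-block:
  B0: {a,e,i} / ∅
  B1: {i,z} / {i}
  B2: {x} / {i}
  B3: {x} / ∅
  B4: {x,z} / ∅

Backward fixpoint:
  B0: in=∅ out={i}
  B1: in={i} out=∅
  B2: in={i} out=∅
  B3: in=∅ out=∅
  B4: in=∅ out=∅

Interference:
  a: {i}
  e: {i}
  i: {a,e,z}
  x: {z}
  z: {i,x}

N(x) = ["z"]

Answer: ["z"]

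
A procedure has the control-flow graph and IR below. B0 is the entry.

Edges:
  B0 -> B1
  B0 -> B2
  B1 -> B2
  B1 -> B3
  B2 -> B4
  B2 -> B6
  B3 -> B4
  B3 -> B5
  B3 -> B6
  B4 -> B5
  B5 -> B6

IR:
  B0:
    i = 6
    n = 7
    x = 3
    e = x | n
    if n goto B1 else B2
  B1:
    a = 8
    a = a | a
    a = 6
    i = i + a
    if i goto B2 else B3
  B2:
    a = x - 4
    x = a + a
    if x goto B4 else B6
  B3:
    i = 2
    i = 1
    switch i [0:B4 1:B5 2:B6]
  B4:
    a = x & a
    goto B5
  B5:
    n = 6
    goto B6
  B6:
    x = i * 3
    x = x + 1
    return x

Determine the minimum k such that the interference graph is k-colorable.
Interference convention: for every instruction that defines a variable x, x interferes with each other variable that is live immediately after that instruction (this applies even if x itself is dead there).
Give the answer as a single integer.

Per-block:
  B0: def={e,i,n,x} ue=∅
  B1: def={a,i} ue={i}
  B2: def={a,x} ue={x}
  B3: def={i} ue=∅
  B4: def={a} ue={a,x}
  B5: def={n} ue=∅
  B6: def={x} ue={i}

Liveness:
  B0: in=∅ out={i,x}
  B1: in={i,x} out={a,i,x}
  B2: in={i,x} out={a,i,x}
  B3: in={a,x} out={a,i,x}
  B4: in={a,i,x} out={i}
  B5: in={i} out={i}
  B6: in={i} out=∅

Interference:
  a↔{i,x}
  e↔{i,n,x}
  i↔{a,e,n,x}
  n↔{e,i,x}
  x↔{a,e,i,n}

Colouring:
  lower bound: {e,i,n,x} mutually conflict ⇒ χ ≥ 4
  assign a→R2 e→R2 i→R0 n→R3 x→R1 — no edge inside a register ⇒ χ ≤ 4
  χ = 4

Answer: 4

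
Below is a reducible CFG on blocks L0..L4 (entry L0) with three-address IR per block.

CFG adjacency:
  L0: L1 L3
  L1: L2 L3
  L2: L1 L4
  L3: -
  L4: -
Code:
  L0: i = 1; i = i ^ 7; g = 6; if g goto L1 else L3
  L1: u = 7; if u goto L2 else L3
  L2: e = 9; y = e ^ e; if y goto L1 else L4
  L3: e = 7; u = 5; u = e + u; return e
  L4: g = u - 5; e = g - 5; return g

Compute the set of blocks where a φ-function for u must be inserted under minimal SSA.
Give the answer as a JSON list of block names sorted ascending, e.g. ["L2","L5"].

Answer: ["L1", "L3"]

Analysis:
idom tree: L1←L0 L2←L1 L3←L0 L4←L2
Dom∩ at merges:
  L1: preds {L0,L2}: {L0} ∩ {L0,L1,L2} = {L0}; idom=L0
  L3: preds {L0,L1}: {L0} ∩ {L0,L1} = {L0}; idom=L0

DF walk-up:
  L1←L0: walk · to L0
  L1←L2: walk L2→L1 to L0
  L3←L0: walk · to L0
  L3←L1: walk L1 to L0
  L0 → ∅
  L1 → {L1,L3}
  L2 → {L1}
  L3 → ∅
  L4 → ∅

φ for u: defs {L1,L3}
  DF⁺ = {L1,L3}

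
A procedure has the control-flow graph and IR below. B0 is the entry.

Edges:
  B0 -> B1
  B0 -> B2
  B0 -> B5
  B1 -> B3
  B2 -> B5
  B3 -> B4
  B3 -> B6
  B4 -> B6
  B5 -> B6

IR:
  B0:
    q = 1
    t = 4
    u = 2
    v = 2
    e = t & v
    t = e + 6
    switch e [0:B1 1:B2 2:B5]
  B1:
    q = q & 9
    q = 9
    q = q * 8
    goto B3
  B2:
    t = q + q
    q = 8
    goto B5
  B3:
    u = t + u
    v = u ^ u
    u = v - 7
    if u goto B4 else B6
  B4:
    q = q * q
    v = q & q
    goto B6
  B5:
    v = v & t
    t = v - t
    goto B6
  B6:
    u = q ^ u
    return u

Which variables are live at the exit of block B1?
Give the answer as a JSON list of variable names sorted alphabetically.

Answer: ["q", "t", "u"]

Working:
Block summaries:
  B0 def {e,q,t,u,v} use ∅
  B1 def {q} use {q}
  B2 def {q,t} use {q}
  B3 def {u,v} use {t,u}
  B4 def {q,v} use {q}
  B5 def {t,v} use {t,v}
  B6 def {u} use {q,u}

Liveness:
  live B0: ∅→{q,t,u,v}
  live B1: {q,t,u}→{q,t,u}
  live B2: {q,u,v}→{q,t,u,v}
  live B3: {q,t,u}→{q,u}
  live B4: {q,u}→{q,u}
  live B5: {q,t,u,v}→{q,u}
  live B6: {q,u}→∅

live-out(B1) = ["q", "t", "u"]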